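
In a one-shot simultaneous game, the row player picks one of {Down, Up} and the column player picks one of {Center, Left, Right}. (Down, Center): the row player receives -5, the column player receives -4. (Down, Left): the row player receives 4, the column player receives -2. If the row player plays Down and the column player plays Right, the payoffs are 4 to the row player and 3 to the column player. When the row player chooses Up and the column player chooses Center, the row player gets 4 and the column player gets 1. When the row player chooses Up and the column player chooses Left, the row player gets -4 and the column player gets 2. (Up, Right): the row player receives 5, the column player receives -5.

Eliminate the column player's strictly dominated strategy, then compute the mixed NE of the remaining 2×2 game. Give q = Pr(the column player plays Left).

q = 1/9

The column player's strategy Center is strictly dominated by Left: -2 > -4 and 2 > 1. Eliminate Center.
For the row player to be willing to mix, the row player must be indifferent between Down and Up, which pins down the column player's mix.
  the row player's payoff to Down: q·4 + (1−q)·4 = 4
  the row player's payoff to Up: q·(-4) + (1−q)·5 = -9q + 5
  4 = -9q + 5  ⇒  9q = 1  ⇒  q = 1/9.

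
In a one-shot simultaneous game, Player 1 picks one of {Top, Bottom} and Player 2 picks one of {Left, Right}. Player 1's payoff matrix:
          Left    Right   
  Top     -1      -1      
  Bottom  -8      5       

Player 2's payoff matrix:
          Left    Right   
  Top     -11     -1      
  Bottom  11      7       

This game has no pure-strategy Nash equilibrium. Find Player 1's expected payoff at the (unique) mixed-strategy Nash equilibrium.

Player 2's mix must leave Player 1 indifferent between Top and Bottom.
  Player 1's payoff from Top: q·(-1) + (1−q)·(-1) = -1
  Player 1's payoff from Bottom: q·(-8) + (1−q)·5 = -13q + 5
  -1 = -13q + 5  ⇒  13q = 6  ⇒  q = 6/13.
At equilibrium Player 1 is indifferent across rows, so Player 1's payoff equals the payoff from Top: (6/13)·(-1) + (7/13)·(-1) = -1.

-1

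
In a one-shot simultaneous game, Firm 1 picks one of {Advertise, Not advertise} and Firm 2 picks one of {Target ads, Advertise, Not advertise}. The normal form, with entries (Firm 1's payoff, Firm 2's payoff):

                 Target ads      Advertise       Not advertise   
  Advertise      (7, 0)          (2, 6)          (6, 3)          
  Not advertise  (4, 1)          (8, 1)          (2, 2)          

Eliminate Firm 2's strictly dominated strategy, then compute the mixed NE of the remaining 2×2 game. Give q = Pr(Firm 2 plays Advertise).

q = 2/5

Firm 2's strategy Target ads is strictly dominated by Not advertise: 3 > 0 and 2 > 1. Eliminate Target ads.
Firm 1's indifference between Advertise and Not advertise determines Firm 2's mixing probability q:
  Firm 1's payoff from Advertise: q·2 + (1−q)·6 = -4q + 6
  Firm 1's payoff from Not advertise: q·8 + (1−q)·2 = 6q + 2
  -4q + 6 = 6q + 2  ⇒  -10q = -4  ⇒  q = 2/5.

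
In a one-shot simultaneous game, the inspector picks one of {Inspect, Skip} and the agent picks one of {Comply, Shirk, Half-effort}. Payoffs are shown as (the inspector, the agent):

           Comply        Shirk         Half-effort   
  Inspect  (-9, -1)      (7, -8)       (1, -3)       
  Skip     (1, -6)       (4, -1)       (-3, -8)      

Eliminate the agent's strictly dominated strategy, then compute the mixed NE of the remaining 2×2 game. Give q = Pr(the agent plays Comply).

q = 3/13

The agent's strategy Half-effort is strictly dominated by Comply: -1 > -3 and -6 > -8. Eliminate Half-effort.
The inspector's indifference between Inspect and Skip determines the agent's mixing probability q:
  the inspector's expected payoff from Inspect: q·(-9) + (1−q)·7 = -16q + 7
  the inspector's expected payoff from Skip: q·1 + (1−q)·4 = -3q + 4
  -16q + 7 = -3q + 4  ⇒  -13q = -3  ⇒  q = 3/13.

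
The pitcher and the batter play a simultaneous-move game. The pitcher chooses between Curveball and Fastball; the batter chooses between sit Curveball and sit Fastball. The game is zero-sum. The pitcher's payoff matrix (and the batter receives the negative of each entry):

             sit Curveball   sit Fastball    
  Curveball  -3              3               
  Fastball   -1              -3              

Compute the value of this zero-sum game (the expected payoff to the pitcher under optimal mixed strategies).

v = -3/2

In a mixed equilibrium the pitcher is indifferent between Curveball and Fastball; this condition fixes q.
  the pitcher's expected payoff from Curveball: q·(-3) + (1−q)·3 = -6q + 3
  the pitcher's expected payoff from Fastball: q·(-1) + (1−q)·(-3) = 2q - 3
  -6q + 3 = 2q - 3  ⇒  -8q = -6  ⇒  q = 3/4.
The value is the pitcher's expected payoff against this mix (using Curveball): (3/4)·(-3) + (1/4)·3 = -3/2.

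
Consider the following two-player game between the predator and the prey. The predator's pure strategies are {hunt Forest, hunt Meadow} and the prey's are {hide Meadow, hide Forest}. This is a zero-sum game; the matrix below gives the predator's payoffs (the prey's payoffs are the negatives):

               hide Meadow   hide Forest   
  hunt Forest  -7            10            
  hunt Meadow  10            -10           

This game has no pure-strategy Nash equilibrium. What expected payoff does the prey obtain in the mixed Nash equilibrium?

-30/37

The predator's mix must leave the prey indifferent between hide Meadow and hide Forest.
  the prey's expected payoff from hide Meadow: p·7 + (1−p)·(-10) = 17p - 10
  the prey's expected payoff from hide Forest: p·(-10) + (1−p)·10 = -20p + 10
  17p - 10 = -20p + 10  ⇒  37p = 20  ⇒  p = 20/37.
At equilibrium the prey is indifferent across columns, so the prey's payoff equals the payoff from hide Meadow: (20/37)·7 + (17/37)·(-10) = -30/37.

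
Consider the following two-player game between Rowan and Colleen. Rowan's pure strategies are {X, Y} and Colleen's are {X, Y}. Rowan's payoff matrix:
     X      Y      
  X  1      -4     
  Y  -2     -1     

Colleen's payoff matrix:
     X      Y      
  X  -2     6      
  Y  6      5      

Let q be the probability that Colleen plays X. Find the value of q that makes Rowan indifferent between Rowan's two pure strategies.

Set Rowan's expected payoff from X equal to that from Y:
  Rowan's payoff to X: q·1 + (1−q)·(-4) = 5q - 4
  Rowan's payoff to Y: q·(-2) + (1−q)·(-1) = -q - 1
  5q - 4 = -q - 1  ⇒  6q = 3  ⇒  q = 1/2.

q = 1/2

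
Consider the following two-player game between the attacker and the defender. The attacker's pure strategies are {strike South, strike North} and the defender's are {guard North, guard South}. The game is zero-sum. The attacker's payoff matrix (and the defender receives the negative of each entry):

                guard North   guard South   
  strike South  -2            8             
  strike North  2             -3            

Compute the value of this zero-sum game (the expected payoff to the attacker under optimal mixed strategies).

v = 2/3

In a mixed equilibrium the attacker is indifferent between strike South and strike North; this condition fixes q.
  the attacker's payoff to strike South: q·(-2) + (1−q)·8 = -10q + 8
  the attacker's payoff to strike North: q·2 + (1−q)·(-3) = 5q - 3
  -10q + 8 = 5q - 3  ⇒  -15q = -11  ⇒  q = 11/15.
The value is the attacker's expected payoff against this mix (using strike South): (11/15)·(-2) + (4/15)·8 = 2/3.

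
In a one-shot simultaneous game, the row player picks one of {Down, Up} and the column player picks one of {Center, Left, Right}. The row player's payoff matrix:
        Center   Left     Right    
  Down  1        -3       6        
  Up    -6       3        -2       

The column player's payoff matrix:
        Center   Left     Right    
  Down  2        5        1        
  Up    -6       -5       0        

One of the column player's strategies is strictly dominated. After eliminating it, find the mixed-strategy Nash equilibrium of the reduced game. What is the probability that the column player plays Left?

q = 4/7

The column player's strategy Center is strictly dominated by Left: 5 > 2 and -5 > -6. Eliminate Center.
The row player's indifference between Down and Up determines the column player's mixing probability q:
  the row player's payoff to Down: q·(-3) + (1−q)·6 = -9q + 6
  the row player's payoff to Up: q·3 + (1−q)·(-2) = 5q - 2
  -9q + 6 = 5q - 2  ⇒  -14q = -8  ⇒  q = 4/7.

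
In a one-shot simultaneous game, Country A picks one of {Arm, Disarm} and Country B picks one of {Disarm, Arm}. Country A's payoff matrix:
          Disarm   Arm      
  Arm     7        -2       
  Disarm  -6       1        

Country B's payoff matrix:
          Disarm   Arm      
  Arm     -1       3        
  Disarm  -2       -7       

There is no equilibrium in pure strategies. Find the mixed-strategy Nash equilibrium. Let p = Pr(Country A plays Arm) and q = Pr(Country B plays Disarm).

Set Country B's expected payoff from Disarm equal to that from Arm:
  Country B's expected payoff from Disarm: p·(-1) + (1−p)·(-2) = p - 2
  Country B's expected payoff from Arm: p·3 + (1−p)·(-7) = 10p - 7
  p - 2 = 10p - 7  ⇒  -9p = -5  ⇒  p = 5/9.
Set Country A's expected payoff from Arm equal to that from Disarm:
  Country A's payoff to Arm: q·7 + (1−q)·(-2) = 9q - 2
  Country A's payoff to Disarm: q·(-6) + (1−q)·1 = -7q + 1
  9q - 2 = -7q + 1  ⇒  16q = 3  ⇒  q = 3/16.

p = 5/9, q = 3/16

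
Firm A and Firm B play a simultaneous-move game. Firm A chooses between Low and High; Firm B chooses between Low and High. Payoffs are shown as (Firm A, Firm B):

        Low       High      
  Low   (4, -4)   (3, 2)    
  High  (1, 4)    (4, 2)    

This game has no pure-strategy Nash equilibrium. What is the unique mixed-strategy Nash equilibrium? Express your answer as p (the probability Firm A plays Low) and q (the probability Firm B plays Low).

Firm B's indifference between Low and High determines Firm A's mixing probability p:
  Firm B's payoff to Low: p·(-4) + (1−p)·4 = -8p + 4
  Firm B's payoff to High: p·2 + (1−p)·2 = 2
  -8p + 4 = 2  ⇒  -8p = -2  ⇒  p = 1/4.
In a mixed equilibrium Firm A is indifferent between Low and High; this condition fixes q.
  Firm A's expected payoff from Low: q·4 + (1−q)·3 = q + 3
  Firm A's expected payoff from High: q·1 + (1−q)·4 = -3q + 4
  q + 3 = -3q + 4  ⇒  4q = 1  ⇒  q = 1/4.

p = 1/4, q = 1/4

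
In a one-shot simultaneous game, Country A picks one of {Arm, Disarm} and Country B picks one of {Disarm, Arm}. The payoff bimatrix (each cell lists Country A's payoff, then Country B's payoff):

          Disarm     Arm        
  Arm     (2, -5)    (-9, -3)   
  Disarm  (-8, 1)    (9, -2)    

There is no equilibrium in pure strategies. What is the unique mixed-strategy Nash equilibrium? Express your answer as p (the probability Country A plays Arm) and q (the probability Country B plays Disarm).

Country B's indifference between Disarm and Arm determines Country A's mixing probability p:
  Country B's expected payoff from Disarm: p·(-5) + (1−p)·1 = -6p + 1
  Country B's expected payoff from Arm: p·(-3) + (1−p)·(-2) = -p - 2
  -6p + 1 = -p - 2  ⇒  -5p = -3  ⇒  p = 3/5.
In a mixed equilibrium Country A is indifferent between Arm and Disarm; this condition fixes q.
  Country A's payoff to Arm: q·2 + (1−q)·(-9) = 11q - 9
  Country A's payoff to Disarm: q·(-8) + (1−q)·9 = -17q + 9
  11q - 9 = -17q + 9  ⇒  28q = 18  ⇒  q = 9/14.

p = 3/5, q = 9/14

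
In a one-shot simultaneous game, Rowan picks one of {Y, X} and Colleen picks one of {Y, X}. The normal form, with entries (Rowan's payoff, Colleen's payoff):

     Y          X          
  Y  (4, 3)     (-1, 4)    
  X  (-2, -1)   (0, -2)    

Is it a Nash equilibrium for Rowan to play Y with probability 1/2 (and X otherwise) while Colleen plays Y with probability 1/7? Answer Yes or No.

Check Colleen's indifference given Rowan's mix p = 1/2:
  payoff from Y = 1; payoff from X = 1 — equal.
Check Rowan's indifference given Colleen's mix q = 1/7:
  payoff from Y = -2/7; payoff from X = -2/7 — equal.
Both players are indifferent, so neither can profitably deviate.

Yes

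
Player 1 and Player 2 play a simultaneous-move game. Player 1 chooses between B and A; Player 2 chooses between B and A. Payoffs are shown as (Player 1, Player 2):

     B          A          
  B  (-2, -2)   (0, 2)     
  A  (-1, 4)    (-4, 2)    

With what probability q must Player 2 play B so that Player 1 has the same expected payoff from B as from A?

q = 4/5

Set Player 1's expected payoff from B equal to that from A:
  Player 1's expected payoff from B: q·(-2) + (1−q)·0 = -2q
  Player 1's expected payoff from A: q·(-1) + (1−q)·(-4) = 3q - 4
  -2q = 3q - 4  ⇒  -5q = -4  ⇒  q = 4/5.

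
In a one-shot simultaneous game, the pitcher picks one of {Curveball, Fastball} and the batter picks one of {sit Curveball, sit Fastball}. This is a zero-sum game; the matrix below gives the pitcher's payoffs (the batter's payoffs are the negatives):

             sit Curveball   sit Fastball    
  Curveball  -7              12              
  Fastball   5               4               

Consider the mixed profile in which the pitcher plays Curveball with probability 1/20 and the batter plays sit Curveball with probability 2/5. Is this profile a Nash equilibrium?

Yes

Check the batter's indifference given the pitcher's mix p = 1/20:
  payoff from sit Curveball = -22/5; payoff from sit Fastball = -22/5 — equal.
Check the pitcher's indifference given the batter's mix q = 2/5:
  payoff from Curveball = 22/5; payoff from Fastball = 22/5 — equal.
Both players are indifferent, so neither can profitably deviate.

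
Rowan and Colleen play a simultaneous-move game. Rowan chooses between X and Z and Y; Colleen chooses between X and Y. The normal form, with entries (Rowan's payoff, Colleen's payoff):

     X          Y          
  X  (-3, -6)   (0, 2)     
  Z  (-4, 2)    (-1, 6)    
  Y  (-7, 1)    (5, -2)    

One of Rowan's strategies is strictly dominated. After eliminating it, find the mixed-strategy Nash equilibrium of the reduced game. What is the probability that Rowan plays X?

p = 3/11

Rowan's strategy Z is strictly dominated by X: -3 > -4 and 0 > -1. Eliminate Z.
Set Colleen's expected payoff from X equal to that from Y:
  Colleen's expected payoff from X: p·(-6) + (1−p)·1 = -7p + 1
  Colleen's expected payoff from Y: p·2 + (1−p)·(-2) = 4p - 2
  -7p + 1 = 4p - 2  ⇒  -11p = -3  ⇒  p = 3/11.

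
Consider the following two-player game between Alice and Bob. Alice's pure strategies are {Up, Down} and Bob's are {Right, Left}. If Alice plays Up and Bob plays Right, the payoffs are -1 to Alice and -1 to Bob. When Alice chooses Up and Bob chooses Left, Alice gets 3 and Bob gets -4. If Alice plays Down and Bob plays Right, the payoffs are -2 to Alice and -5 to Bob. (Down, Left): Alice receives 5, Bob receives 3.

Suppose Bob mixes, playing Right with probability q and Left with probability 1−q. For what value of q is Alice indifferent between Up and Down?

Bob's mix must leave Alice indifferent between Up and Down.
  Alice's expected payoff from Up: q·(-1) + (1−q)·3 = -4q + 3
  Alice's expected payoff from Down: q·(-2) + (1−q)·5 = -7q + 5
  -4q + 3 = -7q + 5  ⇒  3q = 2  ⇒  q = 2/3.

q = 2/3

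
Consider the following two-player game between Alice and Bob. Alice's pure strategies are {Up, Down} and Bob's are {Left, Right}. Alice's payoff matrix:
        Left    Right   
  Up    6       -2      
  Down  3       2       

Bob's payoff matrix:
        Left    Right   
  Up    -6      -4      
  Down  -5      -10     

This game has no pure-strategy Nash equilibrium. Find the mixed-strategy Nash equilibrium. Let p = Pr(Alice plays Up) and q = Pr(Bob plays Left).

p = 5/7, q = 4/7

Set Bob's expected payoff from Left equal to that from Right:
  Bob's payoff to Left: p·(-6) + (1−p)·(-5) = -p - 5
  Bob's payoff to Right: p·(-4) + (1−p)·(-10) = 6p - 10
  -p - 5 = 6p - 10  ⇒  -7p = -5  ⇒  p = 5/7.
For Alice to be willing to mix, Alice must be indifferent between Up and Down, which pins down Bob's mix.
  Alice's payoff from Up: q·6 + (1−q)·(-2) = 8q - 2
  Alice's payoff from Down: q·3 + (1−q)·2 = q + 2
  8q - 2 = q + 2  ⇒  7q = 4  ⇒  q = 4/7.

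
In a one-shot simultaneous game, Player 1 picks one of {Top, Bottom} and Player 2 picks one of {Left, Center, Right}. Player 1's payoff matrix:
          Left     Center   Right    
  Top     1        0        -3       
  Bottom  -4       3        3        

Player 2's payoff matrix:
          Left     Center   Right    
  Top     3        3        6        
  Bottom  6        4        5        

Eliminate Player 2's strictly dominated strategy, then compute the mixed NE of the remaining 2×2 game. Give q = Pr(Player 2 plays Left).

q = 6/11

Player 2's strategy Center is strictly dominated by Right: 6 > 3 and 5 > 4. Eliminate Center.
For Player 1 to be willing to mix, Player 1 must be indifferent between Top and Bottom, which pins down Player 2's mix.
  Player 1's expected payoff from Top: q·1 + (1−q)·(-3) = 4q - 3
  Player 1's expected payoff from Bottom: q·(-4) + (1−q)·3 = -7q + 3
  4q - 3 = -7q + 3  ⇒  11q = 6  ⇒  q = 6/11.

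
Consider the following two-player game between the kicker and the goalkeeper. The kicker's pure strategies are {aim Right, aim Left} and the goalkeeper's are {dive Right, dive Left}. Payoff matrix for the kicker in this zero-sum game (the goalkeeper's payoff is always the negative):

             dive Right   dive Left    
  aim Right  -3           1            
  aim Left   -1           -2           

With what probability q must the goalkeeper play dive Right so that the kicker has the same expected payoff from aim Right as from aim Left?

q = 3/5

The kicker's indifference between aim Right and aim Left determines the goalkeeper's mixing probability q:
  the kicker's payoff from aim Right: q·(-3) + (1−q)·1 = -4q + 1
  the kicker's payoff from aim Left: q·(-1) + (1−q)·(-2) = q - 2
  -4q + 1 = q - 2  ⇒  -5q = -3  ⇒  q = 3/5.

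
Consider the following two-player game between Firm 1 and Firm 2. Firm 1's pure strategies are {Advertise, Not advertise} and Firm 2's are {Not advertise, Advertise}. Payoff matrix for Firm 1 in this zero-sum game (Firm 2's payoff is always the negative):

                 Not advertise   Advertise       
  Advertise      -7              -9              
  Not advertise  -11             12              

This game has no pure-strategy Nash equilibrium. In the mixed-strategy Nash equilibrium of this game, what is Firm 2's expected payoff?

Firm 1's mix must leave Firm 2 indifferent between Not advertise and Advertise.
  Firm 2's expected payoff from Not advertise: p·7 + (1−p)·11 = -4p + 11
  Firm 2's expected payoff from Advertise: p·9 + (1−p)·(-12) = 21p - 12
  -4p + 11 = 21p - 12  ⇒  -25p = -23  ⇒  p = 23/25.
At equilibrium Firm 2 is indifferent across columns, so Firm 2's payoff equals the payoff from Not advertise: (23/25)·7 + (2/25)·11 = 183/25.

183/25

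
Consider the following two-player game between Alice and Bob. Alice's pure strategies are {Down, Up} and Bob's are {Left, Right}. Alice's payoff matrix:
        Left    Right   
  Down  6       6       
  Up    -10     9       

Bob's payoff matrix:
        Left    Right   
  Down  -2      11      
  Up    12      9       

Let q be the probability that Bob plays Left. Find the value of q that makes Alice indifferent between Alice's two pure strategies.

In a mixed equilibrium Alice is indifferent between Down and Up; this condition fixes q.
  Alice's expected payoff from Down: q·6 + (1−q)·6 = 6
  Alice's expected payoff from Up: q·(-10) + (1−q)·9 = -19q + 9
  6 = -19q + 9  ⇒  19q = 3  ⇒  q = 3/19.

q = 3/19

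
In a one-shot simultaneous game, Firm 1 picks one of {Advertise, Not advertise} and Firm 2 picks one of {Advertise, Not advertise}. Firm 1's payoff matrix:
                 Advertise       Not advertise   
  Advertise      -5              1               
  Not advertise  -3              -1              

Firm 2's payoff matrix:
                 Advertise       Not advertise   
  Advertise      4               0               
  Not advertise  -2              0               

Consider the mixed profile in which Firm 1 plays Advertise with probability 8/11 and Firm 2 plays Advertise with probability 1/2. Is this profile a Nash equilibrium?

No

Given Firm 1's mix p = 8/11, Firm 2's payoff from Advertise is 26/11 but from Not advertise is 0. Firm 2 strictly prefers Advertise, so Firm 2 would not mix.
So the proposed profile is not a Nash equilibrium.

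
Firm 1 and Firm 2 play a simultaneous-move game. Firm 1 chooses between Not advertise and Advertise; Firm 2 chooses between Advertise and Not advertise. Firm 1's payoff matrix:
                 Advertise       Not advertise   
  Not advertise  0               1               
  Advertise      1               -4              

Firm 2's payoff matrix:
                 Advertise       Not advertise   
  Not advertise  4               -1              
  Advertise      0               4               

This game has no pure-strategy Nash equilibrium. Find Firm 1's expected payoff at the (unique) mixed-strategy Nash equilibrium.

Firm 2's mix must leave Firm 1 indifferent between Not advertise and Advertise.
  Firm 1's payoff to Not advertise: q·0 + (1−q)·1 = -q + 1
  Firm 1's payoff to Advertise: q·1 + (1−q)·(-4) = 5q - 4
  -q + 1 = 5q - 4  ⇒  -6q = -5  ⇒  q = 5/6.
At equilibrium Firm 1 is indifferent across rows, so Firm 1's payoff equals the payoff from Not advertise: (5/6)·0 + (1/6)·1 = 1/6.

1/6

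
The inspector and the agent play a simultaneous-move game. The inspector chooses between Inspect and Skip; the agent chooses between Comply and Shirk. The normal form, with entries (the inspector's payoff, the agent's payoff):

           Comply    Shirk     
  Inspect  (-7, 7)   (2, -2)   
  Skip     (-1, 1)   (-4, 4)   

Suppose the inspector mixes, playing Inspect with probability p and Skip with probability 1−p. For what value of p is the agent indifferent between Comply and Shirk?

The inspector's mix must leave the agent indifferent between Comply and Shirk.
  the agent's payoff to Comply: p·7 + (1−p)·1 = 6p + 1
  the agent's payoff to Shirk: p·(-2) + (1−p)·4 = -6p + 4
  6p + 1 = -6p + 4  ⇒  12p = 3  ⇒  p = 1/4.

p = 1/4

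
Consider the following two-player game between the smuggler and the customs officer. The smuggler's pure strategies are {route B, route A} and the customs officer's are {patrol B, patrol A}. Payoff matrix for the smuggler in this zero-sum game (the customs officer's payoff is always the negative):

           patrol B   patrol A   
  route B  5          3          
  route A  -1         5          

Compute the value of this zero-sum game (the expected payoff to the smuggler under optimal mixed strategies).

v = 7/2

The smuggler's indifference between route B and route A determines the customs officer's mixing probability q:
  the smuggler's expected payoff from route B: q·5 + (1−q)·3 = 2q + 3
  the smuggler's expected payoff from route A: q·(-1) + (1−q)·5 = -6q + 5
  2q + 3 = -6q + 5  ⇒  8q = 2  ⇒  q = 1/4.
The value is the smuggler's expected payoff against this mix (using route B): (1/4)·5 + (3/4)·3 = 7/2.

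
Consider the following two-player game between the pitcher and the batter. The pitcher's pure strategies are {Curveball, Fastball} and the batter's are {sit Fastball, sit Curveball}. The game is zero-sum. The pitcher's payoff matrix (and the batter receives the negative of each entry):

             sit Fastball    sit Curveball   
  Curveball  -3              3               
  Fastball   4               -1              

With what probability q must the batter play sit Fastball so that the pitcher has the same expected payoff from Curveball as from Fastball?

For the pitcher to be willing to mix, the pitcher must be indifferent between Curveball and Fastball, which pins down the batter's mix.
  the pitcher's payoff from Curveball: q·(-3) + (1−q)·3 = -6q + 3
  the pitcher's payoff from Fastball: q·4 + (1−q)·(-1) = 5q - 1
  -6q + 3 = 5q - 1  ⇒  -11q = -4  ⇒  q = 4/11.

q = 4/11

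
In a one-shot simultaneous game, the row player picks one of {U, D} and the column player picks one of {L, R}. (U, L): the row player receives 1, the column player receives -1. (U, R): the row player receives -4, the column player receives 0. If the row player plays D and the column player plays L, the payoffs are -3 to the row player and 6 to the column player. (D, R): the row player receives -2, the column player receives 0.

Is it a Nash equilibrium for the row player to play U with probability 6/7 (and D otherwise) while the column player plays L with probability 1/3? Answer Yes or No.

Check the column player's indifference given the row player's mix p = 6/7:
  payoff from L = 0; payoff from R = 0 — equal.
Check the row player's indifference given the column player's mix q = 1/3:
  payoff from U = -7/3; payoff from D = -7/3 — equal.
Both players are indifferent, so neither can profitably deviate.

Yes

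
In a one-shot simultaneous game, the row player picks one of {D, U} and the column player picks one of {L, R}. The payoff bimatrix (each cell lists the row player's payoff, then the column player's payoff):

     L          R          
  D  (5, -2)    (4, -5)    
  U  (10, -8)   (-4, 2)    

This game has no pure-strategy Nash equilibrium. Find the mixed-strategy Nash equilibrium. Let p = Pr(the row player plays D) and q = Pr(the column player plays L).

p = 10/13, q = 8/13

In a mixed equilibrium the column player is indifferent between L and R; this condition fixes p.
  the column player's payoff to L: p·(-2) + (1−p)·(-8) = 6p - 8
  the column player's payoff to R: p·(-5) + (1−p)·2 = -7p + 2
  6p - 8 = -7p + 2  ⇒  13p = 10  ⇒  p = 10/13.
In a mixed equilibrium the row player is indifferent between D and U; this condition fixes q.
  the row player's expected payoff from D: q·5 + (1−q)·4 = q + 4
  the row player's expected payoff from U: q·10 + (1−q)·(-4) = 14q - 4
  q + 4 = 14q - 4  ⇒  -13q = -8  ⇒  q = 8/13.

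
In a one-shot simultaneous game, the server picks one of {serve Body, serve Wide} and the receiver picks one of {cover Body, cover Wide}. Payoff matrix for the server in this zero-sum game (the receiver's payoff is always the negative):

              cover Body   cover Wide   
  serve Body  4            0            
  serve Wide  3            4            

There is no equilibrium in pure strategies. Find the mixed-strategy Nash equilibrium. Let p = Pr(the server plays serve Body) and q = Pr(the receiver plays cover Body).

In a mixed equilibrium the receiver is indifferent between cover Body and cover Wide; this condition fixes p.
  the receiver's expected payoff from cover Body: p·(-4) + (1−p)·(-3) = -p - 3
  the receiver's expected payoff from cover Wide: p·0 + (1−p)·(-4) = 4p - 4
  -p - 3 = 4p - 4  ⇒  -5p = -1  ⇒  p = 1/5.
In a mixed equilibrium the server is indifferent between serve Body and serve Wide; this condition fixes q.
  the server's expected payoff from serve Body: q·4 + (1−q)·0 = 4q
  the server's expected payoff from serve Wide: q·3 + (1−q)·4 = -q + 4
  4q = -q + 4  ⇒  5q = 4  ⇒  q = 4/5.

p = 1/5, q = 4/5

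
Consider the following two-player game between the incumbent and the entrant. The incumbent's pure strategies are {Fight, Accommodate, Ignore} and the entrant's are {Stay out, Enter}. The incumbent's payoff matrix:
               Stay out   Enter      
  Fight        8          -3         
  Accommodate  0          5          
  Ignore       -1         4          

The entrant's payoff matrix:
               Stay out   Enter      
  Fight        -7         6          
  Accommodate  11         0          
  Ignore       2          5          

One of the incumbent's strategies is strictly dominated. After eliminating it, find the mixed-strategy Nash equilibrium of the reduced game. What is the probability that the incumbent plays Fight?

The incumbent's strategy Ignore is strictly dominated by Accommodate: 0 > -1 and 5 > 4. Eliminate Ignore.
The entrant's indifference between Stay out and Enter determines the incumbent's mixing probability p:
  the entrant's payoff from Stay out: p·(-7) + (1−p)·11 = -18p + 11
  the entrant's payoff from Enter: p·6 + (1−p)·0 = 6p
  -18p + 11 = 6p  ⇒  -24p = -11  ⇒  p = 11/24.

p = 11/24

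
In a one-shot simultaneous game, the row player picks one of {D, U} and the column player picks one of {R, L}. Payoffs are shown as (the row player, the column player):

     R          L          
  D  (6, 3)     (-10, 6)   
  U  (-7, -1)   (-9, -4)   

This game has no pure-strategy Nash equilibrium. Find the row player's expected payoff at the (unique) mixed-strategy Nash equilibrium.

-62/7

For the row player to be willing to mix, the row player must be indifferent between D and U, which pins down the column player's mix.
  the row player's expected payoff from D: q·6 + (1−q)·(-10) = 16q - 10
  the row player's expected payoff from U: q·(-7) + (1−q)·(-9) = 2q - 9
  16q - 10 = 2q - 9  ⇒  14q = 1  ⇒  q = 1/14.
At equilibrium the row player is indifferent across rows, so the row player's payoff equals the payoff from D: (1/14)·6 + (13/14)·(-10) = -62/7.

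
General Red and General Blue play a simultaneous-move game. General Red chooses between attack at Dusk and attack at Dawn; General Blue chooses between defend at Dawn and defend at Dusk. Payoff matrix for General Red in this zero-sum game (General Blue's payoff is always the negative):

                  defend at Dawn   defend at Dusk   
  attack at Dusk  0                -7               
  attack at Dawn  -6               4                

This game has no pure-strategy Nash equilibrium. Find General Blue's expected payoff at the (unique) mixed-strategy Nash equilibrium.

42/17

General Red's mix must leave General Blue indifferent between defend at Dawn and defend at Dusk.
  General Blue's payoff from defend at Dawn: p·0 + (1−p)·6 = -6p + 6
  General Blue's payoff from defend at Dusk: p·7 + (1−p)·(-4) = 11p - 4
  -6p + 6 = 11p - 4  ⇒  -17p = -10  ⇒  p = 10/17.
At equilibrium General Blue is indifferent across columns, so General Blue's payoff equals the payoff from defend at Dawn: (10/17)·0 + (7/17)·6 = 42/17.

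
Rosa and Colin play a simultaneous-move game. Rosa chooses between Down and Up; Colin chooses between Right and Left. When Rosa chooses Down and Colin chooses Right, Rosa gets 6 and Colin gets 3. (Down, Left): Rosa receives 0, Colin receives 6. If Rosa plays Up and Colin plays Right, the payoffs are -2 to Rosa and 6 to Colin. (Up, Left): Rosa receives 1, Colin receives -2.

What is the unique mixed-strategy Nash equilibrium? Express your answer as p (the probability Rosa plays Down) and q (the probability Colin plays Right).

In a mixed equilibrium Colin is indifferent between Right and Left; this condition fixes p.
  Colin's expected payoff from Right: p·3 + (1−p)·6 = -3p + 6
  Colin's expected payoff from Left: p·6 + (1−p)·(-2) = 8p - 2
  -3p + 6 = 8p - 2  ⇒  -11p = -8  ⇒  p = 8/11.
For Rosa to be willing to mix, Rosa must be indifferent between Down and Up, which pins down Colin's mix.
  Rosa's payoff from Down: q·6 + (1−q)·0 = 6q
  Rosa's payoff from Up: q·(-2) + (1−q)·1 = -3q + 1
  6q = -3q + 1  ⇒  9q = 1  ⇒  q = 1/9.

p = 8/11, q = 1/9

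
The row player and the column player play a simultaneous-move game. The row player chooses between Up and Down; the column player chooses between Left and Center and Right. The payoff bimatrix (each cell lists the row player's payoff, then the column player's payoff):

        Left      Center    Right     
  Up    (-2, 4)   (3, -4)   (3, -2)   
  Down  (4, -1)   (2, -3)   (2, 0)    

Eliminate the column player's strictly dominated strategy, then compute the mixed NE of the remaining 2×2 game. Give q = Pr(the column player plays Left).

The column player's strategy Center is strictly dominated by Right: -2 > -4 and 0 > -3. Eliminate Center.
The row player's indifference between Up and Down determines the column player's mixing probability q:
  the row player's expected payoff from Up: q·(-2) + (1−q)·3 = -5q + 3
  the row player's expected payoff from Down: q·4 + (1−q)·2 = 2q + 2
  -5q + 3 = 2q + 2  ⇒  -7q = -1  ⇒  q = 1/7.

q = 1/7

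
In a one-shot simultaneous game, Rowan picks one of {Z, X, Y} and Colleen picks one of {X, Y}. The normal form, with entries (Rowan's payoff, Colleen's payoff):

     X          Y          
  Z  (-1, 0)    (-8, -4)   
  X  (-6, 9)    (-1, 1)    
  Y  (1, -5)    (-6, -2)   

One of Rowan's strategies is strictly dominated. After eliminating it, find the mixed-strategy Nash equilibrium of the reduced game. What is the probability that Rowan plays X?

p = 3/11

Rowan's strategy Z is strictly dominated by Y: 1 > -1 and -6 > -8. Eliminate Z.
Colleen's indifference between X and Y determines Rowan's mixing probability p:
  Colleen's payoff from X: p·9 + (1−p)·(-5) = 14p - 5
  Colleen's payoff from Y: p·1 + (1−p)·(-2) = 3p - 2
  14p - 5 = 3p - 2  ⇒  11p = 3  ⇒  p = 3/11.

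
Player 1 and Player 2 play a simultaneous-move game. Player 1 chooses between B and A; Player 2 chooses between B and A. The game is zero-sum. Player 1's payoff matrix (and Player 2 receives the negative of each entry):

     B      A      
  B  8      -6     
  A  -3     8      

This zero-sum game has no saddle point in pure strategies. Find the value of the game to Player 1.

v = 46/25

In a mixed equilibrium Player 1 is indifferent between B and A; this condition fixes q.
  Player 1's payoff from B: q·8 + (1−q)·(-6) = 14q - 6
  Player 1's payoff from A: q·(-3) + (1−q)·8 = -11q + 8
  14q - 6 = -11q + 8  ⇒  25q = 14  ⇒  q = 14/25.
The value is Player 1's expected payoff against this mix (using B): (14/25)·8 + (11/25)·(-6) = 46/25.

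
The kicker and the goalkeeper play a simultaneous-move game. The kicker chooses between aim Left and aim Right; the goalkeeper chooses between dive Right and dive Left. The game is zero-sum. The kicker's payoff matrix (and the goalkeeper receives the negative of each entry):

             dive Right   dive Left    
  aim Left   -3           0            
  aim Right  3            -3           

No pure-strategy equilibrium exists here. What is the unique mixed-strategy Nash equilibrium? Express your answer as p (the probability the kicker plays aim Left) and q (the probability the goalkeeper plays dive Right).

Set the goalkeeper's expected payoff from dive Right equal to that from dive Left:
  the goalkeeper's expected payoff from dive Right: p·3 + (1−p)·(-3) = 6p - 3
  the goalkeeper's expected payoff from dive Left: p·0 + (1−p)·3 = -3p + 3
  6p - 3 = -3p + 3  ⇒  9p = 6  ⇒  p = 2/3.
The goalkeeper's mix must leave the kicker indifferent between aim Left and aim Right.
  the kicker's payoff from aim Left: q·(-3) + (1−q)·0 = -3q
  the kicker's payoff from aim Right: q·3 + (1−q)·(-3) = 6q - 3
  -3q = 6q - 3  ⇒  -9q = -3  ⇒  q = 1/3.

p = 2/3, q = 1/3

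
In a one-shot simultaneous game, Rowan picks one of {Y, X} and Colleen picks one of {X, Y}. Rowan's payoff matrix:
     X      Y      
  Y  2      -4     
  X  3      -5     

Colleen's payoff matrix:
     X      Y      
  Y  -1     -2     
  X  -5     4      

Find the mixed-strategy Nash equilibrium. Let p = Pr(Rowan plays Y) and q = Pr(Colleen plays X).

For Colleen to be willing to mix, Colleen must be indifferent between X and Y, which pins down Rowan's mix.
  Colleen's payoff from X: p·(-1) + (1−p)·(-5) = 4p - 5
  Colleen's payoff from Y: p·(-2) + (1−p)·4 = -6p + 4
  4p - 5 = -6p + 4  ⇒  10p = 9  ⇒  p = 9/10.
Rowan's indifference between Y and X determines Colleen's mixing probability q:
  Rowan's expected payoff from Y: q·2 + (1−q)·(-4) = 6q - 4
  Rowan's expected payoff from X: q·3 + (1−q)·(-5) = 8q - 5
  6q - 4 = 8q - 5  ⇒  -2q = -1  ⇒  q = 1/2.

p = 9/10, q = 1/2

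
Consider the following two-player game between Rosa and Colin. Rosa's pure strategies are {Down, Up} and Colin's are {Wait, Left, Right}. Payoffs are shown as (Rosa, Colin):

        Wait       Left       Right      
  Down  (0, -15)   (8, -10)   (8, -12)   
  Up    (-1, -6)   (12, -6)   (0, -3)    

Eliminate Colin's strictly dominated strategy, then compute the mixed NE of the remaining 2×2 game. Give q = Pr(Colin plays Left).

Colin's strategy Wait is strictly dominated by Right: -12 > -15 and -3 > -6. Eliminate Wait.
In a mixed equilibrium Rosa is indifferent between Down and Up; this condition fixes q.
  Rosa's payoff from Down: q·8 + (1−q)·8 = 8
  Rosa's payoff from Up: q·12 + (1−q)·0 = 12q
  8 = 12q  ⇒  -12q = -8  ⇒  q = 2/3.

q = 2/3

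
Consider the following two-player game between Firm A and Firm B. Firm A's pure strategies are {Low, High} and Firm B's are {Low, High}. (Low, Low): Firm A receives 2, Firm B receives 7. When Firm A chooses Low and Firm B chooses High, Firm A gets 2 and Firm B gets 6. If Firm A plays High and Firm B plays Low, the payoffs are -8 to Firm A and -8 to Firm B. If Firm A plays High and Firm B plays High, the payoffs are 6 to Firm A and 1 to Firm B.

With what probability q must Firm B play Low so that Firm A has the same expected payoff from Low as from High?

q = 2/7

For Firm A to be willing to mix, Firm A must be indifferent between Low and High, which pins down Firm B's mix.
  Firm A's payoff to Low: q·2 + (1−q)·2 = 2
  Firm A's payoff to High: q·(-8) + (1−q)·6 = -14q + 6
  2 = -14q + 6  ⇒  14q = 4  ⇒  q = 2/7.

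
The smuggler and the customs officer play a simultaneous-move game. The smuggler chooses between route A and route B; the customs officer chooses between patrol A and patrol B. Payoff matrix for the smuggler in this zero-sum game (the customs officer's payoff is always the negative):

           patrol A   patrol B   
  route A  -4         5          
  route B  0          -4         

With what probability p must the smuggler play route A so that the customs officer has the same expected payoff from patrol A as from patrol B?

p = 4/13

For the customs officer to be willing to mix, the customs officer must be indifferent between patrol A and patrol B, which pins down the smuggler's mix.
  the customs officer's payoff to patrol A: p·4 + (1−p)·0 = 4p
  the customs officer's payoff to patrol B: p·(-5) + (1−p)·4 = -9p + 4
  4p = -9p + 4  ⇒  13p = 4  ⇒  p = 4/13.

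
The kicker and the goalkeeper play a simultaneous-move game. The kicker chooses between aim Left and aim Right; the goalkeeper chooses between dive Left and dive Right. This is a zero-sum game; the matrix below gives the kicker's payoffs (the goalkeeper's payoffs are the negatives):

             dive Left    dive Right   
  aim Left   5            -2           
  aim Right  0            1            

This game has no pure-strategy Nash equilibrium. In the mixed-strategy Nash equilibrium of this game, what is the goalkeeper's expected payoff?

In a mixed equilibrium the goalkeeper is indifferent between dive Left and dive Right; this condition fixes p.
  the goalkeeper's payoff to dive Left: p·(-5) + (1−p)·0 = -5p
  the goalkeeper's payoff to dive Right: p·2 + (1−p)·(-1) = 3p - 1
  -5p = 3p - 1  ⇒  -8p = -1  ⇒  p = 1/8.
At equilibrium the goalkeeper is indifferent across columns, so the goalkeeper's payoff equals the payoff from dive Left: (1/8)·(-5) + (7/8)·0 = -5/8.

-5/8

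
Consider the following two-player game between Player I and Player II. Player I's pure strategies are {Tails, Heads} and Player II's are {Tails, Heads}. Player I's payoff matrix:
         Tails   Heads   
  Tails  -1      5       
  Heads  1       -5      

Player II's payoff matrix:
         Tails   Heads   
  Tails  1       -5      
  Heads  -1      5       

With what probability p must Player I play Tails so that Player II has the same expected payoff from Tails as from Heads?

For Player II to be willing to mix, Player II must be indifferent between Tails and Heads, which pins down Player I's mix.
  Player II's payoff to Tails: p·1 + (1−p)·(-1) = 2p - 1
  Player II's payoff to Heads: p·(-5) + (1−p)·5 = -10p + 5
  2p - 1 = -10p + 5  ⇒  12p = 6  ⇒  p = 1/2.

p = 1/2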